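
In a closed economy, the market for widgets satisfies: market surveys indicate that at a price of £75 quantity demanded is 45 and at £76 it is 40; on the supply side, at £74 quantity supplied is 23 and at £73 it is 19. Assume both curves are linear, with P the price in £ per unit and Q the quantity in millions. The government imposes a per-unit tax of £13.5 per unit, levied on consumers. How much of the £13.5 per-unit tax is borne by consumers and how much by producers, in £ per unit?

Demand slope: (40 − 45)/(76 − 75) = -5, so Qd = 420 − 5P.
Supply slope: (19 − 23)/(73 − 74) = 4, so Qs = 4P − 273.
Before the tax: set 420 − 5P = 4P − 273 → P* = £77, Q* = 35.
With the tax collected from consumers, demand (in seller-price terms) shifts: Qd = 420 − 5(P + 13.5).
New equilibrium: consumers pay £83, producers receive £69.5, Q = 5. (Wedge: Pb − Ps = 13.5.)
Burden on consumers: £6; on producers: £7.5. (They sum to £13.5.)
The less price-elastic side of the market bears the larger share of a per-unit tax.

Consumers bear £6 per unit; producers bear £7.5 per unit.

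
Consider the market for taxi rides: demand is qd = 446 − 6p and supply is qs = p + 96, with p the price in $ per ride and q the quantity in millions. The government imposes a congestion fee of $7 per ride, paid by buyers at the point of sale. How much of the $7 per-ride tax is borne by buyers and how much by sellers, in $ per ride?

Without the tax, 446 − 6p = p + 96 gives 7p = 350, so p* = $50 and q* = 146.
With the tax collected from buyers, demand (in seller-price terms) shifts: qd = 446 − 6(p + 7).
New equilibrium: buyers pay $51, sellers receive $44, q = 140. (Wedge: pb − ps = 7.)
Burden on buyers: $1; on sellers: $6. (They sum to $7.)
The less price-elastic side of the market bears the larger share of a per-unit tax.

Buyers bear $1 per ride; sellers bear $6 per ride.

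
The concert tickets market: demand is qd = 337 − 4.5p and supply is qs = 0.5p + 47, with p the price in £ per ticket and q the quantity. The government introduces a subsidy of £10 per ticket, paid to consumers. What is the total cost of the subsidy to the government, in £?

Without the subsidy, 337 − 4.5p = 0.5p + 47 gives 5p = 290, so p* = £58 and q* = 76.
With a per-unit subsidy paid to consumers, each effectively pays p − 10, so demand becomes qd = 337 − 4.5(p − 10).
New equilibrium: consumers pay £57, suppliers receive £67, q = 80.5. (Wedge: pb − ps = −10.)
Outlay = t · Q = 10 · 80.5 = £805.

Government outlay = £805.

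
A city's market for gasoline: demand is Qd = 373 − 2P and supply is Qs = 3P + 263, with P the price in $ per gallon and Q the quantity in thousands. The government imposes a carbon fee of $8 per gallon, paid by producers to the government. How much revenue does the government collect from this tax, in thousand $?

Without the tax, 373 − 2P = 3P + 263 gives 5P = 110, so P* = $22 and Q* = 329.
With the tax collected from producers, supply shifts: Qs = 3(P − 8) + 263.
Solving gives Q = 319.4 with buyers paying $26.8 and producers receiving $18.8 (the $8 wedge).
Revenue = t · Q = 8 · 319.4 = $2555.2.

Tax revenue = $2555.2 thousand.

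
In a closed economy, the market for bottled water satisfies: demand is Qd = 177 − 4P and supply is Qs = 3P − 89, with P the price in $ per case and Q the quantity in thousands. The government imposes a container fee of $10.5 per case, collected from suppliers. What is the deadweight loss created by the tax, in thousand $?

Deadweight loss = $94.5 thousand.

Without the tax, 177 − 4P = 3P − 89 gives 7P = 266, so P* = $38 and Q* = 25.
With the tax collected from suppliers, supply shifts: Qs = 3(P − 10.5) − 89.
Solving gives Q = 7 with consumers paying $42.5 and suppliers receiving $32 (the $10.5 wedge).
Quantity falls by |ΔQ| = |25 − 7| = 18.
DWL = ½ · t · |ΔQ| = ½ · 10.5 · 18 = $94.5.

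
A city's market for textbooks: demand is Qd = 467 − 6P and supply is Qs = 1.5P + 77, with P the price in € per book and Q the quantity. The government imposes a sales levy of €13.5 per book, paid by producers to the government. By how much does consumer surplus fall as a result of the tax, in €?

Consumer surplus falls by €396.63.

Without the tax, 467 − 6P = 1.5P + 77 gives 7.5P = 390, so P* = €52 and Q* = 155.
With the tax collected from producers, supply shifts: Qs = 1.5(P − 13.5) + 77.
New equilibrium: buyers pay €54.7, producers receive €41.2, Q = 138.8. (Wedge: Pb − Ps = 13.5.)
ΔCS is the trapezoid between Q = 138.8 and Q = 155 of height €2.7: ½ · (155 + 138.8) · 2.7 = €396.63.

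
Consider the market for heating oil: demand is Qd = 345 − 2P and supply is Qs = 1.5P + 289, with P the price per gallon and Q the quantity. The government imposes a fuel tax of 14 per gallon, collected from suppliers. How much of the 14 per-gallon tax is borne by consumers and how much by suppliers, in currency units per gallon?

Consumers bear 6 per gallon; suppliers bear 8 per gallon.

Before the tax: set 345 − 2P = 1.5P + 289 → P* = 16, Q* = 313.
With the tax collected from suppliers, supply shifts: Qs = 1.5(P − 14) + 289.
New equilibrium: consumers pay 22, suppliers receive 8, Q = 301. (Wedge: Pb − Ps = 14.)
Burden on consumers: 6; on suppliers: 8. (They sum to 14.)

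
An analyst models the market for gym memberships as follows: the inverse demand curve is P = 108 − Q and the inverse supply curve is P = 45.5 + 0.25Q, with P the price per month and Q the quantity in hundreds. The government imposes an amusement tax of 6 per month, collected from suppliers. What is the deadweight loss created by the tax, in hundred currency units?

Rewrite in direct form: Qd = 108 − P and Qs = 4P − 182.
Without the tax, 108 − P = 4P − 182 gives 5P = 290, so P* = 58 and Q* = 50.
With the tax collected from suppliers, supply shifts: Qs = 4(P − 6) − 182.
New equilibrium: consumers pay 62.8, suppliers receive 56.8, Q = 45.2. (Wedge: Pb − Ps = 6.)
Quantity falls by |ΔQ| = |50 − 45.2| = 4.8.
DWL = ½ · t · |ΔQ| = ½ · 6 · 4.8 = 14.4.

Deadweight loss = 14.4 hundred.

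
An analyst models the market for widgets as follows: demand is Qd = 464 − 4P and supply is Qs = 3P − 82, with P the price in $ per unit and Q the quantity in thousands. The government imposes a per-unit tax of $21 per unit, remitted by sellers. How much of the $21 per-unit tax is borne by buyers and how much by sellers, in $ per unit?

Without the tax, 464 − 4P = 3P − 82 gives 7P = 546, so P* = $78 and Q* = 152.
With the tax collected from sellers, supply shifts: Qs = 3(P − 21) − 82.
Solving gives Q = 116 with buyers paying $87 and sellers receiving $66 (the $21 wedge).
Burden on buyers: $9; on sellers: $12. (They sum to $21.)

Buyers bear $9 per unit; sellers bear $12 per unit.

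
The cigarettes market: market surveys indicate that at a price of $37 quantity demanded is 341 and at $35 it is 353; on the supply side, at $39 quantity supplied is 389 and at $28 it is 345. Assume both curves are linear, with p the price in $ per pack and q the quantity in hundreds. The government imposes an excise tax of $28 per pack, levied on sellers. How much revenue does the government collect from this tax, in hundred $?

Demand slope: (353 − 341)/(35 − 37) = -6, so qd = 563 − 6p.
Supply slope: (345 − 389)/(28 − 39) = 4, so qs = 4p + 233.
Before the tax: set 563 − 6p = 4p + 233 → p* = $33, q* = 365.
With the tax collected from sellers, supply shifts: qs = 4(p − 28) + 233.
Solving gives q = 297.8 with consumers paying $44.2 and sellers receiving $16.2 (the $28 wedge).
Revenue = t · Q = 28 · 297.8 = $8338.4.

Tax revenue = $8338.4 hundred.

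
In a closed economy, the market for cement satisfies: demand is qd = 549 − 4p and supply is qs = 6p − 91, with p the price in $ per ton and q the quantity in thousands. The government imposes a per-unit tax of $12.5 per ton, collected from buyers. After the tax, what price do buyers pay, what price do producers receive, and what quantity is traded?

Before the tax: set 549 − 4p = 6p − 91 → p* = $64, q* = 293.
With the tax collected from buyers, demand (in seller-price terms) shifts: qd = 549 − 4(p + 12.5).
New equilibrium: buyers pay $71.5, producers receive $59, q = 263. (Wedge: pb − ps = 12.5.)

Buyers pay $71.5; producers receive $59; quantity = 263.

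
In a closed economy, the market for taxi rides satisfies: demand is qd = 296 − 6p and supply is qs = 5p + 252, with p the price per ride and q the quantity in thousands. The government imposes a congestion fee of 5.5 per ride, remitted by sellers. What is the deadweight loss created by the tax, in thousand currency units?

Without the tax, 296 − 6p = 5p + 252 gives 11p = 44, so p* = 4 and q* = 272.
With the tax collected from sellers, supply shifts: qs = 5(p − 5.5) + 252.
Solving gives q = 257 with consumers paying 6.5 and sellers receiving 1 (the 5.5 wedge).
Quantity falls by |ΔQ| = |272 − 257| = 15.
DWL = ½ · t · |ΔQ| = ½ · 5.5 · 15 = 41.25.

Deadweight loss = 41.25 thousand.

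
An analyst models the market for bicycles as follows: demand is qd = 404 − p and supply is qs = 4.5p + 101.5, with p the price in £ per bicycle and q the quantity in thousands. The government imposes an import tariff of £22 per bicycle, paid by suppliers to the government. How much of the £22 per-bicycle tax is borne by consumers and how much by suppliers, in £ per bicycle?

Consumers bear £18 per bicycle; suppliers bear £4 per bicycle.

Before the tax: set 404 − p = 4.5p + 101.5 → p* = £55, q* = 349.
With the tax collected from suppliers, supply shifts: qs = 4.5(p − 22) + 101.5.
Solving gives q = 331 with consumers paying £73 and suppliers receiving £51 (the £22 wedge).
Burden on consumers: £18; on suppliers: £4. (They sum to £22.)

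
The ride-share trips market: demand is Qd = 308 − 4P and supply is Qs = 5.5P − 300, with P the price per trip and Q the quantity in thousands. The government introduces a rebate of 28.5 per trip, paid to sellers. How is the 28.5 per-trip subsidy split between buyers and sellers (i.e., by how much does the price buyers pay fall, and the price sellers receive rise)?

Before the subsidy: set 308 − 4P = 5.5P − 300 → P* = 64, Q* = 52.
With a per-unit subsidy paid to sellers, each receives P + 28.5 per unit sold, so supply becomes Qs = 5.5(P + 28.5) − 300.
New equilibrium: buyers pay 47.5, sellers receive 76, Q = 118. (Wedge: Pb − Ps = −28.5.)
Gain to buyers: 16.5; to sellers: 12. (They sum to 28.5.)

Buyers gain 16.5 per trip; sellers gain 12 per trip.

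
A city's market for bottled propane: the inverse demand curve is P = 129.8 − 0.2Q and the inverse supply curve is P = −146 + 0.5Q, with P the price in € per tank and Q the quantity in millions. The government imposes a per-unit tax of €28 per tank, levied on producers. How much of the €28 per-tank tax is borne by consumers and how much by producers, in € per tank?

Rewrite in direct form: Qd = 649 − 5P and Qs = 2P + 292.
Before the tax: set 649 − 5P = 2P + 292 → P* = €51, Q* = 394.
With the tax collected from producers, supply shifts: Qs = 2(P − 28) + 292.
Solving gives Q = 354 with consumers paying €59 and producers receiving €31 (the €28 wedge).
Burden on consumers: €8; on producers: €20. (They sum to €28.)
The less price-elastic side of the market bears the larger share of a per-unit tax.

Consumers bear €8 per tank; producers bear €20 per tank.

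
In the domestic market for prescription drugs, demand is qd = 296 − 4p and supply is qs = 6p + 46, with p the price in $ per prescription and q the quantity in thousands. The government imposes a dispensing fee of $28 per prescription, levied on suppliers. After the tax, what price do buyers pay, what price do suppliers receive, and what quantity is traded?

Without the tax, 296 − 4p = 6p + 46 gives 10p = 250, so p* = $25 and q* = 196.
With the tax collected from suppliers, supply shifts: qs = 6(p − 28) + 46.
New equilibrium: buyers pay $41.8, suppliers receive $13.8, q = 128.8. (Wedge: pb − ps = 28.)

Buyers pay $41.8; suppliers receive $13.8; quantity = 128.8.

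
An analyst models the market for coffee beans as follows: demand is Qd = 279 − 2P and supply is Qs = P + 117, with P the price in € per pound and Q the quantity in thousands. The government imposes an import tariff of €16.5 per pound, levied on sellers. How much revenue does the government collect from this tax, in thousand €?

Tax revenue = €2640 thousand.

Without the tax, 279 − 2P = P + 117 gives 3P = 162, so P* = €54 and Q* = 171.
With the tax collected from sellers, supply shifts: Qs = (P − 16.5) + 117.
New equilibrium: consumers pay €59.5, sellers receive €43, Q = 160. (Wedge: Pb − Ps = 16.5.)
Revenue = t · Q = 16.5 · 160 = €2640.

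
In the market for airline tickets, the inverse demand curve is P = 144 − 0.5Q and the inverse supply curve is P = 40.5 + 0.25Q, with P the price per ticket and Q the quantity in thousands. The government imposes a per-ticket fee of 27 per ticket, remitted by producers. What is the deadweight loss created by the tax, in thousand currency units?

Inverting to Q(P) form: Qd = 288 − 2P; Qs = 4P − 162.
Before the tax: set 288 − 2P = 4P − 162 → P* = 75, Q* = 138.
With the tax collected from producers, supply shifts: Qs = 4(P − 27) − 162.
New equilibrium: consumers pay 93, producers receive 66, Q = 102. (Wedge: Pb − Ps = 27.)
Quantity falls by |ΔQ| = |138 − 102| = 36.
DWL = ½ · t · |ΔQ| = ½ · 27 · 36 = 486.

Deadweight loss = 486 thousand.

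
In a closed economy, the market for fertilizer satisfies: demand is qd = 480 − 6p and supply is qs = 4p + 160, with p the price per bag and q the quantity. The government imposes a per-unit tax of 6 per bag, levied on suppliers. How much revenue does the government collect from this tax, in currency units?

Tax revenue = 1641.6.

Before the tax: set 480 − 6p = 4p + 160 → p* = 32, q* = 288.
With the tax collected from suppliers, supply shifts: qs = 4(p − 6) + 160.
Solving gives q = 273.6 with consumers paying 34.4 and suppliers receiving 28.4 (the 6 wedge).
Revenue = t · Q = 6 · 273.6 = 1641.6.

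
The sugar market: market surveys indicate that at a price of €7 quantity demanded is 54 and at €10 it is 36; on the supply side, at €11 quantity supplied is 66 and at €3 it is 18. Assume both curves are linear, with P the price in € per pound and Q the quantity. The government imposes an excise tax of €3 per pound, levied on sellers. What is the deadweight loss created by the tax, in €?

Deadweight loss = €13.5.

Demand slope: (36 − 54)/(10 − 7) = -6, so Qd = 96 − 6P.
Supply slope: (18 − 66)/(3 − 11) = 6, so Qs = 6P.
Without the tax, 96 − 6P = 6P gives 12P = 96, so P* = €8 and Q* = 48.
With the tax collected from sellers, supply shifts: Qs = 6(P − 3).
New equilibrium: buyers pay €9.5, sellers receive €6.5, Q = 39. (Wedge: Pb − Ps = 3.)
Quantity falls by |ΔQ| = |48 − 39| = 9.
DWL = ½ · t · |ΔQ| = ½ · 3 · 9 = €13.5.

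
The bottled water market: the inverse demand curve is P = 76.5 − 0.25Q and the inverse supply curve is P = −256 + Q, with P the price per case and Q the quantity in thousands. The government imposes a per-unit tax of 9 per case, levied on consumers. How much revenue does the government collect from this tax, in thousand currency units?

Tax revenue = 2329.2 thousand.

Rewrite in direct form: Qd = 306 − 4P and Qs = P + 256.
Without the tax, 306 − 4P = P + 256 gives 5P = 50, so P* = 10 and Q* = 266.
With the tax collected from consumers, demand (in seller-price terms) shifts: Qd = 306 − 4(P + 9).
Solving gives Q = 258.8 with consumers paying 11.8 and suppliers receiving 2.8 (the 9 wedge).
Revenue = t · Q = 9 · 258.8 = 2329.2.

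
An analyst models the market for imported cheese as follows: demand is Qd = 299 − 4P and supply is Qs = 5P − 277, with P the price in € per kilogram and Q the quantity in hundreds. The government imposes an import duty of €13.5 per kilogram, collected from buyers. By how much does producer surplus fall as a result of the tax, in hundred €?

Before the tax: set 299 − 4P = 5P − 277 → P* = €64, Q* = 43.
With the tax collected from buyers, demand (in seller-price terms) shifts: Qd = 299 − 4(P + 13.5).
Solving gives Q = 13 with buyers paying €71.5 and sellers receiving €58 (the €13.5 wedge).
ΔPS is the trapezoid between Q = 13 and Q = 43 of height €6: ½ · (43 + 13) · 6 = €168.

Producer surplus falls by €168 hundred.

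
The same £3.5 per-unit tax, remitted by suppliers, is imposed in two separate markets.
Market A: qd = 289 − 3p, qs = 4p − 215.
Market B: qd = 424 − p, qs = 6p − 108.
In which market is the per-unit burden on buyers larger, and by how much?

Market A: pre-tax p* = £72, q* = 73; post-tax q = 67; per-unit burden on buyers = £2.
Market B: pre-tax p* = £76, q* = 348; post-tax q = 345; per-unit burden on buyers = £3.
Difference: £2 vs £3 → market B is larger by £1.

Market B, by £1.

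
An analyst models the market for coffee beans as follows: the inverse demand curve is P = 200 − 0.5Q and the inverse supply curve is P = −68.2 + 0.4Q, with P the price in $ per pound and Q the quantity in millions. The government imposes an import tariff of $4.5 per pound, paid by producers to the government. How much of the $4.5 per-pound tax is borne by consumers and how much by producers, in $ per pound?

Consumers bear $2.5 per pound; producers bear $2 per pound.

Rewrite in direct form: Qd = 400 − 2P and Qs = 2.5P + 170.5.
Before the tax: set 400 − 2P = 2.5P + 170.5 → P* = $51, Q* = 298.
With the tax collected from producers, supply shifts: Qs = 2.5(P − 4.5) + 170.5.
New equilibrium: consumers pay $53.5, producers receive $49, Q = 293. (Wedge: Pb − Ps = 4.5.)
Burden on consumers: $2.5; on producers: $2. (They sum to $4.5.)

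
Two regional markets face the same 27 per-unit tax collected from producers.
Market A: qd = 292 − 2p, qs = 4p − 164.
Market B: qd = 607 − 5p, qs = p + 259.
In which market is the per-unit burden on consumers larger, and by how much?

Market A: pre-tax p* = 76, q* = 140; post-tax q = 104; per-unit burden on consumers = 18.
Market B: pre-tax p* = 58, q* = 317; post-tax q = 294.5; per-unit burden on consumers = 4.5.
Difference: 18 vs 4.5 → market A is larger by 13.5.

Market A, by 13.5.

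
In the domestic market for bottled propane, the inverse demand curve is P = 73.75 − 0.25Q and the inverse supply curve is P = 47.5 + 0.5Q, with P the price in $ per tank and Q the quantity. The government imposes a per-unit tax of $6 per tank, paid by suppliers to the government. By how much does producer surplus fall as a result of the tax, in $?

Producer surplus falls by $124.

Rewrite in direct form: Qd = 295 − 4P and Qs = 2P − 95.
Without the tax, 295 − 4P = 2P − 95 gives 6P = 390, so P* = $65 and Q* = 35.
With the tax collected from suppliers, supply shifts: Qs = 2(P − 6) − 95.
New equilibrium: buyers pay $67, suppliers receive $61, Q = 27. (Wedge: Pb − Ps = 6.)
ΔPS is the trapezoid between Q = 27 and Q = 35 of height $4: ½ · (35 + 27) · 4 = $124.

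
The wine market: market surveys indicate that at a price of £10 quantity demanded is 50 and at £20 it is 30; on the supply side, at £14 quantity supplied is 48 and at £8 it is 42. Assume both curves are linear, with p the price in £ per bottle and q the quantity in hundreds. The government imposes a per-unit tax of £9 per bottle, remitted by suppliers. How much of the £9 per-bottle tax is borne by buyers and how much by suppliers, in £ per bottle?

Demand slope: (30 − 50)/(20 − 10) = -2, so qd = 70 − 2p.
Supply slope: (42 − 48)/(8 − 14) = 1, so qs = p + 34.
Without the tax, 70 − 2p = p + 34 gives 3p = 36, so p* = £12 and q* = 46.
With the tax collected from suppliers, supply shifts: qs = (p − 9) + 34.
New equilibrium: buyers pay £15, suppliers receive £6, q = 40. (Wedge: pb − ps = 9.)
Burden on buyers: £3; on suppliers: £6. (They sum to £9.)

Buyers bear £3 per bottle; suppliers bear £6 per bottle.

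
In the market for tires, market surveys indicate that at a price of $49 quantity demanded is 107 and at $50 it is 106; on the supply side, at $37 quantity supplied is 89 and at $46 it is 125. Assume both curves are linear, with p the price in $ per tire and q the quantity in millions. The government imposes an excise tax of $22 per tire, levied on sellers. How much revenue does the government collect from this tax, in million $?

Demand slope: (106 − 107)/(50 − 49) = -1, so qd = 156 − p.
Supply slope: (125 − 89)/(46 − 37) = 4, so qs = 4p − 59.
Before the tax: set 156 − p = 4p − 59 → p* = $43, q* = 113.
With the tax collected from sellers, supply shifts: qs = 4(p − 22) − 59.
New equilibrium: consumers pay $60.6, sellers receive $38.6, q = 95.4. (Wedge: pb − ps = 22.)
Revenue = t · Q = 22 · 95.4 = $2098.8.

Tax revenue = $2098.8 million.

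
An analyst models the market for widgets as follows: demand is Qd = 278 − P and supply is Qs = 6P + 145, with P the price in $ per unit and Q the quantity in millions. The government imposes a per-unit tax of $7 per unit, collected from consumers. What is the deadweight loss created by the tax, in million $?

Without the tax, 278 − P = 6P + 145 gives 7P = 133, so P* = $19 and Q* = 259.
With the tax collected from consumers, demand (in seller-price terms) shifts: Qd = 278 − (P + 7).
Solving gives Q = 253 with consumers paying $25 and suppliers receiving $18 (the $7 wedge).
Quantity falls by |ΔQ| = |259 − 253| = 6.
DWL = ½ · t · |ΔQ| = ½ · 7 · 6 = $21.

Deadweight loss = $21 million.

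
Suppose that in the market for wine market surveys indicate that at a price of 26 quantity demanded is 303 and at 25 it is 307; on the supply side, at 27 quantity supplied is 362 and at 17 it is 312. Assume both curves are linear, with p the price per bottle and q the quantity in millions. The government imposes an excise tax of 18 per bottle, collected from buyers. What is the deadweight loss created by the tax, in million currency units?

Demand slope: (307 − 303)/(25 − 26) = -4, so qd = 407 − 4p.
Supply slope: (312 − 362)/(17 − 27) = 5, so qs = 5p + 227.
Without the tax, 407 − 4p = 5p + 227 gives 9p = 180, so p* = 20 and q* = 327.
With the tax collected from buyers, demand (in seller-price terms) shifts: qd = 407 − 4(p + 18).
New equilibrium: buyers pay 30, sellers receive 12, q = 287. (Wedge: pb − ps = 18.)
Quantity falls by |ΔQ| = |327 − 287| = 40.
DWL = ½ · t · |ΔQ| = ½ · 18 · 40 = 360.

Deadweight loss = 360 million.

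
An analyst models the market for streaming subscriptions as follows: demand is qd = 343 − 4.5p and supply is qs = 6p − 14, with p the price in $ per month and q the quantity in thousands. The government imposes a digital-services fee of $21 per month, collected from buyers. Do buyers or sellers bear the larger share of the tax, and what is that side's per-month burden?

Buyers bear the larger share: $12 per month.

Before the tax: set 343 − 4.5p = 6p − 14 → p* = $34, q* = 190.
With the tax collected from buyers, demand (in seller-price terms) shifts: qd = 343 − 4.5(p + 21).
New equilibrium: buyers pay $46, sellers receive $25, q = 136. (Wedge: pb − ps = 21.)
Per-month burden: buyers $12, sellers $9.
Buyers take the larger share because demand is less price-elastic here (demand slope 4.5 vs supply slope 6).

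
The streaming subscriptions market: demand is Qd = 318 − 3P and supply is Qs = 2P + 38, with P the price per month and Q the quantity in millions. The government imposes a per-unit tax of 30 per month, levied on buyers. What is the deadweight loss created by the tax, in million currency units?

Deadweight loss = 540 million.

Before the tax: set 318 − 3P = 2P + 38 → P* = 56, Q* = 150.
With the tax collected from buyers, demand (in seller-price terms) shifts: Qd = 318 − 3(P + 30).
New equilibrium: buyers pay 68, producers receive 38, Q = 114. (Wedge: Pb − Ps = 30.)
Quantity falls by |ΔQ| = |150 − 114| = 36.
DWL = ½ · t · |ΔQ| = ½ · 30 · 36 = 540.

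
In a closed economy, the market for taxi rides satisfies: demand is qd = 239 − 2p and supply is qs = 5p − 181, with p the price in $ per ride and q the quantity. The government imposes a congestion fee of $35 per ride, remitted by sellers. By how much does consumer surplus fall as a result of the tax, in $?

Consumer surplus falls by $2350.

Without the tax, 239 − 2p = 5p − 181 gives 7p = 420, so p* = $60 and q* = 119.
With the tax collected from sellers, supply shifts: qs = 5(p − 35) − 181.
New equilibrium: buyers pay $85, sellers receive $50, q = 69. (Wedge: pb − ps = 35.)
ΔCS is the trapezoid between Q = 69 and Q = 119 of height $25: ½ · (119 + 69) · 25 = $2350.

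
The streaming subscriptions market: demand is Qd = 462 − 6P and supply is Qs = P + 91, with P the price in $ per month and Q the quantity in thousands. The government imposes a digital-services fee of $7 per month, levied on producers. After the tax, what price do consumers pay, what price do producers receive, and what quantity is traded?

Without the tax, 462 − 6P = P + 91 gives 7P = 371, so P* = $53 and Q* = 144.
With the tax collected from producers, supply shifts: Qs = (P − 7) + 91.
Solving gives Q = 138 with consumers paying $54 and producers receiving $47 (the $7 wedge).
The less price-elastic side of the market bears the larger share of a per-unit tax.

Consumers pay $54; producers receive $47; quantity = 138.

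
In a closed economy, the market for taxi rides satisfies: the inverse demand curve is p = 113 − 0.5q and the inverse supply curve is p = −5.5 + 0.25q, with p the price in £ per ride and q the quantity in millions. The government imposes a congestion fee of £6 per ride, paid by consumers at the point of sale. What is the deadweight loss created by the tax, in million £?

Inverting to q(p) form: qd = 226 − 2p; qs = 4p + 22.
Before the tax: set 226 − 2p = 4p + 22 → p* = £34, q* = 158.
With the tax collected from consumers, demand (in seller-price terms) shifts: qd = 226 − 2(p + 6).
New equilibrium: consumers pay £38, producers receive £32, q = 150. (Wedge: pb − ps = 6.)
Quantity falls by |ΔQ| = |158 − 150| = 8.
DWL = ½ · t · |ΔQ| = ½ · 6 · 8 = £24.

Deadweight loss = £24 million.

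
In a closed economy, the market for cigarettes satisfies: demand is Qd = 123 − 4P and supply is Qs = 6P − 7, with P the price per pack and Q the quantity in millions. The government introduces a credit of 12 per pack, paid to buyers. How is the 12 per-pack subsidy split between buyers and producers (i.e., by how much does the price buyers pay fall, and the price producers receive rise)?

Buyers gain 7.2 per pack; producers gain 4.8 per pack.

Without the subsidy, 123 − 4P = 6P − 7 gives 10P = 130, so P* = 13 and Q* = 71.
With a per-unit subsidy paid to buyers, each effectively pays P − 12, so demand becomes Qd = 123 − 4(P − 12).
New equilibrium: buyers pay 5.8, producers receive 17.8, Q = 99.8. (Wedge: Pb − Ps = −12.)
Gain to buyers: 7.2; to producers: 4.8. (They sum to 12.)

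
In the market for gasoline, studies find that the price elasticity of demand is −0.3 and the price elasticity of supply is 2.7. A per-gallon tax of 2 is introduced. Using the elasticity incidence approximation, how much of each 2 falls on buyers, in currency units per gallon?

Buyers bear ≈ 1.8 per gallon.

Incidence ratio: buyers' share ≈ εs / (εs + |εd|) = 2.7 / (2.7 + 0.3) = 0.9.
So buyers bear ≈ 0.9 × 2 = 1.8; sellers bear 0.2.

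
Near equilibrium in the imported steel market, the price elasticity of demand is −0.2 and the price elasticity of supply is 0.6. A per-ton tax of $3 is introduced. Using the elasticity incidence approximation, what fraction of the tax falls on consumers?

Consumers' share ≈ 0.75.

Incidence ratio: consumers' share ≈ εs / (εs + |εd|) = 0.6 / (0.6 + 0.2) = 0.75.
Supply is the more elastic side, so consumers bear the larger share.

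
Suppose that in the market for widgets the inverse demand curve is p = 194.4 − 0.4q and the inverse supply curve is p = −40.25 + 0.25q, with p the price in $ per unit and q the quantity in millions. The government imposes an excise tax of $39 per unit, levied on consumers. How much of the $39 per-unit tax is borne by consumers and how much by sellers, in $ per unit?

Inverting to q(p) form: qd = 486 − 2.5p; qs = 4p + 161.
Before the tax: set 486 − 2.5p = 4p + 161 → p* = $50, q* = 361.
With the tax collected from consumers, demand (in seller-price terms) shifts: qd = 486 − 2.5(p + 39).
New equilibrium: consumers pay $74, sellers receive $35, q = 301. (Wedge: pb − ps = 39.)
Burden on consumers: $24; on sellers: $15. (They sum to $39.)

Consumers bear $24 per unit; sellers bear $15 per unit.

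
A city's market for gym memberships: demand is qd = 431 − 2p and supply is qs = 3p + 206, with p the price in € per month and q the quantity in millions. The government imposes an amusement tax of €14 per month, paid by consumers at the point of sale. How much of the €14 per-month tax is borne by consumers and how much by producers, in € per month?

Consumers bear €8.4 per month; producers bear €5.6 per month.

Without the tax, 431 − 2p = 3p + 206 gives 5p = 225, so p* = €45 and q* = 341.
With the tax collected from consumers, demand (in seller-price terms) shifts: qd = 431 − 2(p + 14).
New equilibrium: consumers pay €53.4, producers receive €39.4, q = 324.2. (Wedge: pb − ps = 14.)
Burden on consumers: €8.4; on producers: €5.6. (They sum to €14.)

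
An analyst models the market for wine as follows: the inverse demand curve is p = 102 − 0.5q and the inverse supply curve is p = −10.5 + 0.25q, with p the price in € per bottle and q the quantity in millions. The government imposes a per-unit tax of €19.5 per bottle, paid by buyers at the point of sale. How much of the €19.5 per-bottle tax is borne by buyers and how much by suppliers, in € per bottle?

Inverting to q(p) form: qd = 204 − 2p; qs = 4p + 42.
Without the tax, 204 − 2p = 4p + 42 gives 6p = 162, so p* = €27 and q* = 150.
With the tax collected from buyers, demand (in seller-price terms) shifts: qd = 204 − 2(p + 19.5).
Solving gives q = 124 with buyers paying €40 and suppliers receiving €20.5 (the €19.5 wedge).
Burden on buyers: €13; on suppliers: €6.5. (They sum to €19.5.)
The less price-elastic side of the market bears the larger share of a per-unit tax.

Buyers bear €13 per bottle; suppliers bear €6.5 per bottle.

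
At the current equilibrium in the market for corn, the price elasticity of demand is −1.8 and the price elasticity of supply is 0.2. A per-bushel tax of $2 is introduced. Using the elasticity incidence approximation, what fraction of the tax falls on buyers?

Incidence ratio: buyers' share ≈ εs / (εs + |εd|) = 0.2 / (0.2 + 1.8) = 0.1.
Supply is the less elastic side, so buyers bear the smaller share.

Buyers' share ≈ 0.1.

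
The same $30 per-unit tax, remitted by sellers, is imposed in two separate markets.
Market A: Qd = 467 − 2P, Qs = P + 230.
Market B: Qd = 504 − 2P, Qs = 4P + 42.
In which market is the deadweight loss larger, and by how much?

Market A: pre-tax P* = $79, Q* = 309; post-tax Q = 289; deadweight loss = $300.
Market B: pre-tax P* = $77, Q* = 350; post-tax Q = 310; deadweight loss = $600.
Difference: $300 vs $600 → market B is larger by $300.

Market B, by $300.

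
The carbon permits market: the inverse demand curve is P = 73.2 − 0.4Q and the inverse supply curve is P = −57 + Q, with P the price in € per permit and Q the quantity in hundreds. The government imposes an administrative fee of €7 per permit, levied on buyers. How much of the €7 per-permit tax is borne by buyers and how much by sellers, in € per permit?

Rewrite in direct form: Qd = 183 − 2.5P and Qs = P + 57.
Before the tax: set 183 − 2.5P = P + 57 → P* = €36, Q* = 93.
With the tax collected from buyers, demand (in seller-price terms) shifts: Qd = 183 − 2.5(P + 7).
Solving gives Q = 88 with buyers paying €38 and sellers receiving €31 (the €7 wedge).
Burden on buyers: €2; on sellers: €5. (They sum to €7.)
The less price-elastic side of the market bears the larger share of a per-unit tax.

Buyers bear €2 per permit; sellers bear €5 per permit.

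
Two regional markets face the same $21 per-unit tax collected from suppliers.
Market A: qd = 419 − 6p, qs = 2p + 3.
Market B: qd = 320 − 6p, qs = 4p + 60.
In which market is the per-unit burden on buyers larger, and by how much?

Market A: pre-tax p* = $52, q* = 107; post-tax q = 75.5; per-unit burden on buyers = $5.25.
Market B: pre-tax p* = $26, q* = 164; post-tax q = 113.6; per-unit burden on buyers = $8.4.
Difference: $5.25 vs $8.4 → market B is larger by $3.15.

Market B, by $3.15.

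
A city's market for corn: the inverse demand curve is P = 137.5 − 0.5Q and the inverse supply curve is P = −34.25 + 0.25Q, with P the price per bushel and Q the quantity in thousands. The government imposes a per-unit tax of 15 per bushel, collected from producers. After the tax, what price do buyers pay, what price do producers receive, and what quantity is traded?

Rewrite in direct form: Qd = 275 − 2P and Qs = 4P + 137.
Before the tax: set 275 − 2P = 4P + 137 → P* = 23, Q* = 229.
With the tax collected from producers, supply shifts: Qs = 4(P − 15) + 137.
New equilibrium: buyers pay 33, producers receive 18, Q = 209. (Wedge: Pb − Ps = 15.)

Buyers pay 33; producers receive 18; quantity = 209.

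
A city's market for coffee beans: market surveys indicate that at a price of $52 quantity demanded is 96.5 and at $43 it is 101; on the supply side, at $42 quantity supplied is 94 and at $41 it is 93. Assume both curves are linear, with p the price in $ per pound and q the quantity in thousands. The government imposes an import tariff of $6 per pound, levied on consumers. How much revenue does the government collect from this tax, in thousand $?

Tax revenue = $582 thousand.

Demand slope: (101 − 96.5)/(43 − 52) = -0.5, so qd = 122.5 − 0.5p.
Supply slope: (93 − 94)/(41 − 42) = 1, so qs = p + 52.
Without the tax, 122.5 − 0.5p = p + 52 gives 1.5p = 70.5, so p* = $47 and q* = 99.
With the tax collected from consumers, demand (in seller-price terms) shifts: qd = 122.5 − 0.5(p + 6).
Solving gives q = 97 with consumers paying $51 and producers receiving $45 (the $6 wedge).
Revenue = t · Q = 6 · 97 = $582.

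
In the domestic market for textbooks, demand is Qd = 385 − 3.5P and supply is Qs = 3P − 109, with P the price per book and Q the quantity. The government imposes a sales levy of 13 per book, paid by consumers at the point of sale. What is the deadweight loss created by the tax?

Deadweight loss = 136.5.

Before the tax: set 385 − 3.5P = 3P − 109 → P* = 76, Q* = 119.
With the tax collected from consumers, demand (in seller-price terms) shifts: Qd = 385 − 3.5(P + 13).
New equilibrium: consumers pay 82, producers receive 69, Q = 98. (Wedge: Pb − Ps = 13.)
Quantity falls by |ΔQ| = |119 − 98| = 21.
DWL = ½ · t · |ΔQ| = ½ · 13 · 21 = 136.5.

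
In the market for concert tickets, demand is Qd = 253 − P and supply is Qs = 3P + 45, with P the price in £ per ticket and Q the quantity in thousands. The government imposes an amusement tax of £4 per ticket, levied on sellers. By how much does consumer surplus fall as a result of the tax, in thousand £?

Without the tax, 253 − P = 3P + 45 gives 4P = 208, so P* = £52 and Q* = 201.
With the tax collected from sellers, supply shifts: Qs = 3(P − 4) + 45.
Solving gives Q = 198 with buyers paying £55 and sellers receiving £51 (the £4 wedge).
ΔCS is the trapezoid between Q = 198 and Q = 201 of height £3: ½ · (201 + 198) · 3 = £598.5.

Consumer surplus falls by £598.5 thousand.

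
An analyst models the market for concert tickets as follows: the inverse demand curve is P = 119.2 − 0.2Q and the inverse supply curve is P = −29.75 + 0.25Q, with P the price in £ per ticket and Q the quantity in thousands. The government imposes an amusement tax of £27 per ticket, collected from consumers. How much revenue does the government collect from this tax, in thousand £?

Inverting to Q(P) form: Qd = 596 − 5P; Qs = 4P + 119.
Before the tax: set 596 − 5P = 4P + 119 → P* = £53, Q* = 331.
With the tax collected from consumers, demand (in seller-price terms) shifts: Qd = 596 − 5(P + 27).
New equilibrium: consumers pay £65, sellers receive £38, Q = 271. (Wedge: Pb − Ps = 27.)
Revenue = t · Q = 27 · 271 = £7317.

Tax revenue = £7317 thousand.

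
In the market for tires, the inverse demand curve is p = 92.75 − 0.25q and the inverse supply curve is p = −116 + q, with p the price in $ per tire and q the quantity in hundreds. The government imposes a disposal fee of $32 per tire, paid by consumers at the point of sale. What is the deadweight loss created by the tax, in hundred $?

Deadweight loss = $409.6 hundred.

Inverting to q(p) form: qd = 371 − 4p; qs = p + 116.
Before the tax: set 371 − 4p = p + 116 → p* = $51, q* = 167.
With the tax collected from consumers, demand (in seller-price terms) shifts: qd = 371 − 4(p + 32).
Solving gives q = 141.4 with consumers paying $57.4 and suppliers receiving $25.4 (the $32 wedge).
Quantity falls by |ΔQ| = |167 − 141.4| = 25.6.
DWL = ½ · t · |ΔQ| = ½ · 32 · 25.6 = $409.6.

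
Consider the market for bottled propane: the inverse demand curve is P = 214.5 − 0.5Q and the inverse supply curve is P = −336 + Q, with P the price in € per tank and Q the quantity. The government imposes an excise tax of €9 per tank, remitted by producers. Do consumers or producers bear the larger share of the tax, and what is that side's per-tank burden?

Producers bear the larger share: €6 per tank.

Rewrite in direct form: Qd = 429 − 2P and Qs = P + 336.
Without the tax, 429 − 2P = P + 336 gives 3P = 93, so P* = €31 and Q* = 367.
With the tax collected from producers, supply shifts: Qs = (P − 9) + 336.
New equilibrium: consumers pay €34, producers receive €25, Q = 361. (Wedge: Pb − Ps = 9.)
Per-tank burden: consumers €3, producers €6.
Producers take the larger share because supply is less price-elastic here (demand slope 2 vs supply slope 1).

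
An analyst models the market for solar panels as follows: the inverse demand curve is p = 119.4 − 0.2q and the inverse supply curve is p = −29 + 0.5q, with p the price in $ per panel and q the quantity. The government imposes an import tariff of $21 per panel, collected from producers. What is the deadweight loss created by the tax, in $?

Deadweight loss = $315.

Rewrite in direct form: qd = 597 − 5p and qs = 2p + 58.
Before the tax: set 597 − 5p = 2p + 58 → p* = $77, q* = 212.
With the tax collected from producers, supply shifts: qs = 2(p − 21) + 58.
New equilibrium: consumers pay $83, producers receive $62, q = 182. (Wedge: pb − ps = 21.)
Quantity falls by |ΔQ| = |212 − 182| = 30.
DWL = ½ · t · |ΔQ| = ½ · 21 · 30 = $315.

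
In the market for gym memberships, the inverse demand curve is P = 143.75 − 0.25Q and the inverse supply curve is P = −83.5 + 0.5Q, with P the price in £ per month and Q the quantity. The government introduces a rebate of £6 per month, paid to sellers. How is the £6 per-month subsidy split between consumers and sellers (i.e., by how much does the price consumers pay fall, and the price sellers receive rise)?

Rewrite in direct form: Qd = 575 − 4P and Qs = 2P + 167.
Without the subsidy, 575 − 4P = 2P + 167 gives 6P = 408, so P* = £68 and Q* = 303.
With a per-unit subsidy paid to sellers, each receives P + 6 per unit sold, so supply becomes Qs = 2(P + 6) + 167.
New equilibrium: consumers pay £66, sellers receive £72, Q = 311. (Wedge: Pb − Ps = −6.)
Gain to consumers: £2; to sellers: £4. (They sum to £6.)

Consumers gain £2 per month; sellers gain £4 per month.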